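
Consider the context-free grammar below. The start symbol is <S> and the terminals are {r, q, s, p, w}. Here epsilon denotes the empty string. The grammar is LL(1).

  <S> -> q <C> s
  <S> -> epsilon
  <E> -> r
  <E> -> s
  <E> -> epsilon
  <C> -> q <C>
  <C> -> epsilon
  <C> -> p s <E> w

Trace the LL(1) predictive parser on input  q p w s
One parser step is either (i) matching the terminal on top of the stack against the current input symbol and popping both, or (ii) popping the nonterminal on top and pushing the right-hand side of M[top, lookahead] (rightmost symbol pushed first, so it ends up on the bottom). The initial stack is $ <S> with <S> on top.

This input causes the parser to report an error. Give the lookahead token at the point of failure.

step 1: stack=$ <S>  input=q p w s $  — expand <S> -> q <C> s
step 2: stack=$ s <C> q  input=q p w s $  — match q
step 3: stack=$ s <C>  input=p w s $  — expand <C> -> p s <E> w
step 4: stack=$ s w <E> s p  input=p w s $  — match p
step 5: stack=$ s w <E> s  input=w s $  — error: top is terminal s but lookahead is w

w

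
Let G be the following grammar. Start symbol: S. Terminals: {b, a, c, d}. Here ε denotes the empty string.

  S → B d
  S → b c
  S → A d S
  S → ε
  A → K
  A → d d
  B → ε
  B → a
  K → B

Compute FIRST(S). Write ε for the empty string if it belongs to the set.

{ε, a, b, d}

FIRST(B): from B→ε we get {ε}; from B→a we get {a}. So FIRST(B) = {ε, a}.
FIRST(K): from K→B we get {ε, a}. So FIRST(K) = {ε, a}.
FIRST(A): from A→K we get {ε, a}; from A→d d we get {d}. So FIRST(A) = {ε, a, d}.
FIRST(S): from S→B d we get {a, d}; from S→b c we get {b}; from S→A d S we get {a, d}; from S→ε we get {ε}. So FIRST(S) = {ε, a, b, d}.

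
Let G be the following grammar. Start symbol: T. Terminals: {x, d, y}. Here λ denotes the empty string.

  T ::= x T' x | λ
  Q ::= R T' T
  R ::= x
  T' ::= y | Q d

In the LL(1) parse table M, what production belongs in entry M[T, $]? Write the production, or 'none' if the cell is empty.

FIRST(T): from T::=x T' x we get {x}; from T::=λ we get {λ}. So FIRST(T) = {λ, x}.
FIRST(R): from R::=x we get {x}. So FIRST(R) = {x}.
FIRST(Q): from Q::=R T' T we get {x}. So FIRST(Q) = {x}.
FIRST(T'): from T'::=y we get {y}; from T'::=Q d we get {x}. So FIRST(T') = {x, y}.
FOLLOW(T) includes $ since T is the start symbol.
FOLLOW(Q): in T'::=Q d, Q is followed by d with FIRST {d}. Thus FOLLOW(Q) = {d}.
FOLLOW(T): in Q::=R T' T, the suffix after T is empty, so FOLLOW(T) ⊇ FOLLOW(Q) = {d}. Thus FOLLOW(T) = {$, d}.
For T ::= x T' x: FIRST(x T' x) = {x}, so it goes in M[T, t] for t ∈ {x}.
For T ::= λ: FIRST(λ) = {λ}, so it goes in M[T, t] for t ∈ {}; since λ ∈ FIRST, also for every t ∈ FOLLOW(T) = {$, d}.

T ::= λ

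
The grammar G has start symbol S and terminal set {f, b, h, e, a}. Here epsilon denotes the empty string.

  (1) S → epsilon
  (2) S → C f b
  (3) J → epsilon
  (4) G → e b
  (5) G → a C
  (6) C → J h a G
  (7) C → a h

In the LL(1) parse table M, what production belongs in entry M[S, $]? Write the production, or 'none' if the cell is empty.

FIRST(J): from J→epsilon we get {epsilon}. So FIRST(J) = {epsilon}.
FIRST(G): from G→e b we get {e}; from G→a C we get {a}. So FIRST(G) = {a, e}.
FIRST(C): from C→J h a G we get {h}; from C→a h we get {a}. So FIRST(C) = {a, h}.
FIRST(S): from S→epsilon we get {epsilon}; from S→C f b we get {a, h}. So FIRST(S) = {epsilon, a, h}.
FOLLOW(S) includes $ since S is the start symbol.
FOLLOW(S): S appears on no right-hand side. Thus FOLLOW(S) = {$}.
For S → epsilon: FIRST(epsilon) = {epsilon}, so it goes in M[S, t] for t ∈ {}; since epsilon ∈ FIRST, also for every t ∈ FOLLOW(S) = {$}.
For S → C f b: FIRST(C f b) = {a, h}, so it goes in M[S, t] for t ∈ {a, h}.

S → epsilon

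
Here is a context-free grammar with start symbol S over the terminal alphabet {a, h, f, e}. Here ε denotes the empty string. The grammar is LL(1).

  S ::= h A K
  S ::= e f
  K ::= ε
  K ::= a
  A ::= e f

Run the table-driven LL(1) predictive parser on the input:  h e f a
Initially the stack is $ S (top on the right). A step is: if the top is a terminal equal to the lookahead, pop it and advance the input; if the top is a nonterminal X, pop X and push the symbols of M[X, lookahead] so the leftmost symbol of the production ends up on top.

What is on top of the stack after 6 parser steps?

a

step 1: stack=$ S  input=h e f a $  — expand S ::= h A K
step 2: stack=$ K A h  input=h e f a $  — match h
step 3: stack=$ K A  input=e f a $  — expand A ::= e f
step 4: stack=$ K f e  input=e f a $  — match e
step 5: stack=$ K f  input=f a $  — match f
step 6: stack=$ K  input=a $  — expand K ::= a
Stack after step 6: $ a (top = a).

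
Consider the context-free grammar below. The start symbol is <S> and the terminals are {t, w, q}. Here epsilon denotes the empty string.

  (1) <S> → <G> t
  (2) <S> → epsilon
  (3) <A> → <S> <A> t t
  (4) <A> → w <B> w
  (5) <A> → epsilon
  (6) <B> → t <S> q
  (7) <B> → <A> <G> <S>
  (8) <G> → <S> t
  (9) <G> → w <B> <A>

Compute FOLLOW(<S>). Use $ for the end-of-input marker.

{$, q, t, w}

FIRST(<S>): from <S>→<G> t we get {t, w}; from <S>→epsilon we get {epsilon}. So FIRST(<S>) = {epsilon, t, w}.
FIRST(<A>): from <A>→<S> <A> t t we get {t, w}; from <A>→w <B> w we get {w}; from <A>→epsilon we get {epsilon}. So FIRST(<A>) = {epsilon, t, w}.
FIRST(<G>): from <G>→<S> t we get {t, w}; from <G>→w <B> <A> we get {w}. So FIRST(<G>) = {t, w}.
FIRST(<B>): from <B>→t <S> q we get {t}; from <B>→<A> <G> <S> we get {t, w}. So FIRST(<B>) = {t, w}.
FOLLOW(<S>) includes $ since <S> is the start symbol.
FOLLOW(<S>): in <A>→<S> <A> t t, <S> is followed by <A> t t with FIRST {t, w}; in <B>→t <S> q, <S> is followed by q with FIRST {q}; in <B>→<A> <G> <S>, the suffix after <S> is empty, so FOLLOW(<S>) ⊇ FOLLOW(<B>) = {t, w}; in <G>→<S> t, <S> is followed by t with FIRST {t}. Thus FOLLOW(<S>) = {$, q, t, w}.
FOLLOW(<A>): in <A>→<S> <A> t t, <A> is followed by t t with FIRST {t}; in <B>→<A> <G> <S>, <A> is followed by <G> <S> with FIRST {t, w}; in <G>→w <B> <A>, the suffix after <A> is empty, so FOLLOW(<A>) ⊇ FOLLOW(<G>) = {t, w}. Thus FOLLOW(<A>) = {t, w}.
FOLLOW(<B>): in <A>→w <B> w, <B> is followed by w with FIRST {w}; in <G>→w <B> <A>, <B> is followed by <A> with FIRST {epsilon, t, w}; in <G>→w <B> <A>, the suffix after <B> is nullable, so FOLLOW(<B>) ⊇ FOLLOW(<G>) = {t, w}. Thus FOLLOW(<B>) = {t, w}.
FOLLOW(<G>): in <S>→<G> t, <G> is followed by t with FIRST {t}; in <B>→<A> <G> <S>, <G> is followed by <S> with FIRST {epsilon, t, w}; in <B>→<A> <G> <S>, the suffix after <G> is nullable, so FOLLOW(<G>) ⊇ FOLLOW(<B>) = {t, w}. Thus FOLLOW(<G>) = {t, w}.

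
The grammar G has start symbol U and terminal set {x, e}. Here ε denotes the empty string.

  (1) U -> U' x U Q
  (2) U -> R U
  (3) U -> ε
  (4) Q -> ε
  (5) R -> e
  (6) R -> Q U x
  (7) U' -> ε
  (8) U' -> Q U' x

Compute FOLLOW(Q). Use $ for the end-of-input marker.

FIRST(Q) = {ε}
FIRST(U') = {ε, x}  (via Q U' x)
FIRST(U) = {ε, e, x}  (via U' x U Q, R U)
FIRST(R) = {e, x}  (via Q U x)
FOLLOW(U) includes $ since U is the start symbol.
FOLLOW(U): in U->U' x U Q, U is followed by Q with FIRST {ε}; in U->U' x U Q, the suffix after U is nullable (adds nothing new); in U->R U, the suffix after U is empty (adds nothing new); in R->Q U x, U is followed by x with FIRST {x}. Thus FOLLOW(U) = {$, x}.
FOLLOW(Q): in U->U' x U Q, the suffix after Q is empty, so FOLLOW(Q) ⊇ FOLLOW(U) = {$, x}; in R->Q U x, Q is followed by U x with FIRST {e, x}; in U'->Q U' x, Q is followed by U' x with FIRST {x}. Thus FOLLOW(Q) = {$, e, x}.
FOLLOW(R): in U->R U, R is followed by U with FIRST {ε, e, x}; in U->R U, the suffix after R is nullable, so FOLLOW(R) ⊇ FOLLOW(U) = {$, x}. Thus FOLLOW(R) = {$, e, x}.
FOLLOW(U'): in U->U' x U Q, U' is followed by x U Q with FIRST {x}; in U'->Q U' x, U' is followed by x with FIRST {x}. Thus FOLLOW(U') = {x}.

{$, e, x}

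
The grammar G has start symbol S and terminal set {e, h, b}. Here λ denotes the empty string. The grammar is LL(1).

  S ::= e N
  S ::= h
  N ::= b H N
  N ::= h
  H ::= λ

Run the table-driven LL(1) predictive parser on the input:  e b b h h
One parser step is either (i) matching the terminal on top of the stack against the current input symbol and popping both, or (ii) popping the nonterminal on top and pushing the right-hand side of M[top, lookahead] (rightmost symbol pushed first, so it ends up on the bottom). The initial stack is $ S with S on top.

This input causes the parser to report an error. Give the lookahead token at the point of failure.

h

step 1: stack=$ S  input=e b b h h $  — expand S ::= e N
step 2: stack=$ N e  input=e b b h h $  — match e
step 3: stack=$ N  input=b b h h $  — expand N ::= b H N
step 4: stack=$ N H b  input=b b h h $  — match b
step 5: stack=$ N H  input=b h h $  — expand H ::= λ
step 6: stack=$ N  input=b h h $  — expand N ::= b H N
step 7: stack=$ N H b  input=b h h $  — match b
step 8: stack=$ N H  input=h h $  — expand H ::= λ
step 9: stack=$ N  input=h h $  — expand N ::= h
step 10: stack=$ h  input=h h $  — match h
step 11: stack=$  input=h $  — error: stack empty but input remains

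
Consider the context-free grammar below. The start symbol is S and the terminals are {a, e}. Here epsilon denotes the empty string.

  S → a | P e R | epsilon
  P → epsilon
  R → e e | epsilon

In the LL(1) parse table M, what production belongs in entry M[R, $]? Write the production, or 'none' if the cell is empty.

FIRST(P) = {epsilon}
FIRST(R) = {epsilon, e}
FIRST(S) = {epsilon, a, e}  (via P e R)
FOLLOW(S) includes $ since S is the start symbol.
FOLLOW(S): S appears on no right-hand side. Thus FOLLOW(S) = {$}.
FOLLOW(R): in S→P e R, the suffix after R is empty, so FOLLOW(R) ⊇ FOLLOW(S) = {$}. Thus FOLLOW(R) = {$}.
For R → e e: FIRST(e e) = {e}, so it goes in M[R, t] for t ∈ {e}.
For R → epsilon: FIRST(epsilon) = {epsilon}, so it goes in M[R, t] for t ∈ {}; since epsilon ∈ FIRST, also for every t ∈ FOLLOW(R) = {$}.

R → epsilon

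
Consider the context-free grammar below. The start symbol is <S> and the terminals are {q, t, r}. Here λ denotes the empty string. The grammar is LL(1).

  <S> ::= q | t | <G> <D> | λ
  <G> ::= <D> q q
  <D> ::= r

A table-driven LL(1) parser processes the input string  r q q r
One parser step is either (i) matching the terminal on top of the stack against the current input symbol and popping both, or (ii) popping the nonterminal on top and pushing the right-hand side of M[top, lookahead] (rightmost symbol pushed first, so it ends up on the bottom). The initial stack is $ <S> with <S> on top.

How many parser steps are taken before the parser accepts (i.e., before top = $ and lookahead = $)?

step 1: stack=$ <S>  input=r q q r $  — expand <S> ::= <G> <D>
step 2: stack=$ <D> <G>  input=r q q r $  — expand <G> ::= <D> q q
step 3: stack=$ <D> q q <D>  input=r q q r $  — expand <D> ::= r
step 4: stack=$ <D> q q r  input=r q q r $  — match r
step 5: stack=$ <D> q q  input=q q r $  — match q
step 6: stack=$ <D> q  input=q r $  — match q
step 7: stack=$ <D>  input=r $  — expand <D> ::= r
step 8: stack=$ r  input=r $  — match r
Accept reached after 8 steps.

8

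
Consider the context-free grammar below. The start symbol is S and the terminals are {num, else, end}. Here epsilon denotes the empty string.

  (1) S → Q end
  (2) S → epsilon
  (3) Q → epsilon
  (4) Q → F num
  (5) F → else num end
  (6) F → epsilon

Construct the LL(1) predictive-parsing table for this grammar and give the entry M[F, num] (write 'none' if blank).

FIRST(F) = {epsilon, else}
FIRST(Q) = {epsilon, else, num}  (via F num)
FIRST(S) = {epsilon, else, end, num}  (via Q end)
FOLLOW(S) includes $ since S is the start symbol.
FOLLOW(F): in Q→F num, F is followed by num with FIRST {num}. Thus FOLLOW(F) = {num}.
For F → else num end: FIRST(else num end) = {else}, so it goes in M[F, t] for t ∈ {else}.
For F → epsilon: FIRST(epsilon) = {epsilon}, so it goes in M[F, t] for t ∈ {}; since epsilon ∈ FIRST, also for every t ∈ FOLLOW(F) = {num}.

F → epsilon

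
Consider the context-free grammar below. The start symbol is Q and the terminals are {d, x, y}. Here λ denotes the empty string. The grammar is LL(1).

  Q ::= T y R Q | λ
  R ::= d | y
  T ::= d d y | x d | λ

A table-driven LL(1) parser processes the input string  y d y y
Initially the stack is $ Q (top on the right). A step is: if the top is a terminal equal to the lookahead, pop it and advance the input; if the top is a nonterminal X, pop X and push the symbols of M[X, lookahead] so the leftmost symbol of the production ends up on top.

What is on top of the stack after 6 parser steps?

step 1: stack=$ Q  input=y d y y $  — expand Q ::= T y R Q
step 2: stack=$ Q R y T  input=y d y y $  — expand T ::= λ
step 3: stack=$ Q R y  input=y d y y $  — match y
step 4: stack=$ Q R  input=d y y $  — expand R ::= d
step 5: stack=$ Q d  input=d y y $  — match d
step 6: stack=$ Q  input=y y $  — expand Q ::= T y R Q
Stack after step 6: $ Q R y T (top = T).

T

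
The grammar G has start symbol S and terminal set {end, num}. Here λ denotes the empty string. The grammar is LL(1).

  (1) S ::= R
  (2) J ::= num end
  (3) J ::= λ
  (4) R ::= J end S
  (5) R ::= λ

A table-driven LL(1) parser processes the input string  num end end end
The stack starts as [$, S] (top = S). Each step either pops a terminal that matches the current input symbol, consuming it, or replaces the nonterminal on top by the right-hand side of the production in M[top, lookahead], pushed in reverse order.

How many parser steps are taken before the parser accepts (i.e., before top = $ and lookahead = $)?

12

step 1: stack=$ S  input=num end end end $  — expand S ::= R
step 2: stack=$ R  input=num end end end $  — expand R ::= J end S
step 3: stack=$ S end J  input=num end end end $  — expand J ::= num end
step 4: stack=$ S end end num  input=num end end end $  — match num
step 5: stack=$ S end end  input=end end end $  — match end
step 6: stack=$ S end  input=end end $  — match end
step 7: stack=$ S  input=end $  — expand S ::= R
step 8: stack=$ R  input=end $  — expand R ::= J end S
step 9: stack=$ S end J  input=end $  — expand J ::= λ
step 10: stack=$ S end  input=end $  — match end
step 11: stack=$ S  input=$  — expand S ::= R
step 12: stack=$ R  input=$  — expand R ::= λ
Accept reached after 12 steps.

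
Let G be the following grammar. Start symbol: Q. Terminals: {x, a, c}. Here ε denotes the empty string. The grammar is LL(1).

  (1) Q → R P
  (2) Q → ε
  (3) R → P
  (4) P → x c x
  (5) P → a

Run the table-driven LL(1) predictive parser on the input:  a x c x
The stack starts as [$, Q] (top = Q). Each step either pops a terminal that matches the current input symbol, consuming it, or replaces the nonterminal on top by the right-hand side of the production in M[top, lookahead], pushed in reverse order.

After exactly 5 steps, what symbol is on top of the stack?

step 1: stack=$ Q  input=a x c x $  — expand Q → R P
step 2: stack=$ P R  input=a x c x $  — expand R → P
step 3: stack=$ P P  input=a x c x $  — expand P → a
step 4: stack=$ P a  input=a x c x $  — match a
step 5: stack=$ P  input=x c x $  — expand P → x c x
Stack after step 5: $ x c x (top = x).

x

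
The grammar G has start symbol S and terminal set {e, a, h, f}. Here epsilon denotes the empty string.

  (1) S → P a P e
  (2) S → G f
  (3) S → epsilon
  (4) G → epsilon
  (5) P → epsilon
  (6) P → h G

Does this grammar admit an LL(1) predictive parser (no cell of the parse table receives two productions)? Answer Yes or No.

Yes

FIRST(S) = {epsilon, a, f, h}
FIRST(G) = {epsilon}
FIRST(P) = {epsilon, h}
FOLLOW(S) = {$}
FOLLOW(G) = {a, e, f}
FOLLOW(P) = {a, e}
Each cell of M receives at most one production.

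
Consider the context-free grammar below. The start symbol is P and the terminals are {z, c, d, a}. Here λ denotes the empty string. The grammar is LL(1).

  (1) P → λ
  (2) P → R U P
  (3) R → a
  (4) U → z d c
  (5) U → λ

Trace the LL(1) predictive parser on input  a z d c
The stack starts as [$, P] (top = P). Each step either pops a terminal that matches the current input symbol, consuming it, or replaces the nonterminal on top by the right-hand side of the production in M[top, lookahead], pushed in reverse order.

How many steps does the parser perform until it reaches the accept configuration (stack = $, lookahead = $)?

8

step 1: stack=$ P  input=a z d c $  — expand P → R U P
step 2: stack=$ P U R  input=a z d c $  — expand R → a
step 3: stack=$ P U a  input=a z d c $  — match a
step 4: stack=$ P U  input=z d c $  — expand U → z d c
step 5: stack=$ P c d z  input=z d c $  — match z
step 6: stack=$ P c d  input=d c $  — match d
step 7: stack=$ P c  input=c $  — match c
step 8: stack=$ P  input=$  — expand P → λ
Accept reached after 8 steps.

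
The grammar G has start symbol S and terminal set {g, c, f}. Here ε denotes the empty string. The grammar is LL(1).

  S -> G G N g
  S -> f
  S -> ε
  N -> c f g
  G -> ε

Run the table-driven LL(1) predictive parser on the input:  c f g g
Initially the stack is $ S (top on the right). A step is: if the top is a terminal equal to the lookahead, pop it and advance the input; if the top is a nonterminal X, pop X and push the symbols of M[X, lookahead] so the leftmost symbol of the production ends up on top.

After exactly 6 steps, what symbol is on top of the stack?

g

     Stack      Input      Action
  1  $ S        c f g g $  expand S -> G G N g
  2  $ g N G G  c f g g $  expand G -> ε
  3  $ g N G    c f g g $  expand G -> ε
  4  $ g N      c f g g $  expand N -> c f g
  5  $ g g f c  c f g g $  match c
  6  $ g g f    f g g $    match f
Stack after step 6: $ g g (top = g).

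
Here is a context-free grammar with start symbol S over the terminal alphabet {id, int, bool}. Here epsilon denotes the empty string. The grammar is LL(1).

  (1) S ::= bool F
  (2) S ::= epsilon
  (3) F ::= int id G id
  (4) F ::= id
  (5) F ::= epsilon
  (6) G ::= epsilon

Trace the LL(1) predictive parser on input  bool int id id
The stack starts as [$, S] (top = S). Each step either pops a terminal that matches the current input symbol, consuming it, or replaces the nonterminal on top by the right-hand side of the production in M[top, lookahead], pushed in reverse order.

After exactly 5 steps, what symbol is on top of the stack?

G

step 1: stack=$ S  input=bool int id id $  — expand S ::= bool F
step 2: stack=$ F bool  input=bool int id id $  — match bool
step 3: stack=$ F  input=int id id $  — expand F ::= int id G id
step 4: stack=$ id G id int  input=int id id $  — match int
step 5: stack=$ id G id  input=id id $  — match id
Stack after step 5: $ id G (top = G).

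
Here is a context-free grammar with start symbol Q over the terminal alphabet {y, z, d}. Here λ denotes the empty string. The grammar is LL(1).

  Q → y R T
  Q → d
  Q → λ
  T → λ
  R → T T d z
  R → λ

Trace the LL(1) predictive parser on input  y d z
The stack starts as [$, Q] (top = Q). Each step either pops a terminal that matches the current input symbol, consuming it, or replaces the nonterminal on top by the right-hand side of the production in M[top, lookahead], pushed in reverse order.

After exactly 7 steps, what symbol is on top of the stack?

T

     Stack        Input    Action
  1  $ Q          y d z $  expand Q → y R T
  2  $ T R y      y d z $  match y
  3  $ T R        d z $    expand R → T T d z
  4  $ T z d T T  d z $    expand T → λ
  5  $ T z d T    d z $    expand T → λ
  6  $ T z d      d z $    match d
  7  $ T z        z $      match z
Stack after step 7: $ T (top = T).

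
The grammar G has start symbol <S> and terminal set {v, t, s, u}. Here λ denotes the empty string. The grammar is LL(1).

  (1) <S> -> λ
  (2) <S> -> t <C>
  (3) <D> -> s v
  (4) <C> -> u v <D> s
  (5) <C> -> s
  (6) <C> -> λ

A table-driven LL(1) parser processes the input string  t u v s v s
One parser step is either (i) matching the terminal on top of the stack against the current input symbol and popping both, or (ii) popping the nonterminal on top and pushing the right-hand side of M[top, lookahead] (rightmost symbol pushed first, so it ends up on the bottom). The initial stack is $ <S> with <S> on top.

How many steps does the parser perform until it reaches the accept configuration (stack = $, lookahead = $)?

9

step 1: stack=$ <S>  input=t u v s v s $  — expand <S> -> t <C>
step 2: stack=$ <C> t  input=t u v s v s $  — match t
step 3: stack=$ <C>  input=u v s v s $  — expand <C> -> u v <D> s
step 4: stack=$ s <D> v u  input=u v s v s $  — match u
step 5: stack=$ s <D> v  input=v s v s $  — match v
step 6: stack=$ s <D>  input=s v s $  — expand <D> -> s v
step 7: stack=$ s v s  input=s v s $  — match s
step 8: stack=$ s v  input=v s $  — match v
step 9: stack=$ s  input=s $  — match s
Accept reached after 9 steps.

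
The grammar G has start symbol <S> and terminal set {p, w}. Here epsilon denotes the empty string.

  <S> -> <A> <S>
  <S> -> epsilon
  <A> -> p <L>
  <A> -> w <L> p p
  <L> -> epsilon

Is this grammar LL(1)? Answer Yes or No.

Yes

FIRST(<S>) = {epsilon, p, w}
FIRST(<A>) = {p, w}
FIRST(<L>) = {epsilon}
FOLLOW(<S>) = {$}
FOLLOW(<A>) = {$, p, w}
FOLLOW(<L>) = {$, p, w}
Each cell of M receives at most one production.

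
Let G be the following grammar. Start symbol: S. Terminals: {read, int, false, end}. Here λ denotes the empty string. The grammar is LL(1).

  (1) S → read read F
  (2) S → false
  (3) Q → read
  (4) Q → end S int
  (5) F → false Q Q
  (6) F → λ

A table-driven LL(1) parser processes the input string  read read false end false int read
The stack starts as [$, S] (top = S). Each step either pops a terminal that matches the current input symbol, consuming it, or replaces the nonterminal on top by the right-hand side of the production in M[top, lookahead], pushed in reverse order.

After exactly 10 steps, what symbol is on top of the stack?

Q

      Stack          Input                                 Action
   1  $ S            read read false end false int read $  expand S → read read F
   2  $ F read read  read read false end false int read $  match read
   3  $ F read       read false end false int read $       match read
   4  $ F            false end false int read $            expand F → false Q Q
   5  $ Q Q false    false end false int read $            match false
   6  $ Q Q          end false int read $                  expand Q → end S int
   7  $ Q int S end  end false int read $                  match end
   8  $ Q int S      false int read $                      expand S → false
   9  $ Q int false  false int read $                      match false
  10  $ Q int        int read $                            match int
Stack after step 10: $ Q (top = Q).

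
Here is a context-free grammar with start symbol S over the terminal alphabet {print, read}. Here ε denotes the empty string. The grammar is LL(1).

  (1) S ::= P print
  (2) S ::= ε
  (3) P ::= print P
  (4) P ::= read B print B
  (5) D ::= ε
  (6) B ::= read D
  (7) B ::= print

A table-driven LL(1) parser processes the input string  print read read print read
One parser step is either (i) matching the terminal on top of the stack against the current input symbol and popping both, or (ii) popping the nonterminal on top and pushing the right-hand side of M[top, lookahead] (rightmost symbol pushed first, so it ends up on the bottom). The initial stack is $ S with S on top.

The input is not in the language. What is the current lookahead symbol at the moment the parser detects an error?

$

      Stack                   Input                         Action
   1  $ S                     print read read print read $  expand S ::= P print
   2  $ print P               print read read print read $  expand P ::= print P
   3  $ print P print         print read read print read $  match print
   4  $ print P               read read print read $        expand P ::= read B print B
   5  $ print B print B read  read read print read $        match read
   6  $ print B print B       read print read $             expand B ::= read D
   7  $ print B print D read  read print read $             match read
   8  $ print B print D       print read $                  expand D ::= ε
   9  $ print B print         print read $                  match print
  10  $ print B               read $                        expand B ::= read D
  11  $ print D read          read $                        match read
  12  $ print D               $                             error: M[D, $] is empty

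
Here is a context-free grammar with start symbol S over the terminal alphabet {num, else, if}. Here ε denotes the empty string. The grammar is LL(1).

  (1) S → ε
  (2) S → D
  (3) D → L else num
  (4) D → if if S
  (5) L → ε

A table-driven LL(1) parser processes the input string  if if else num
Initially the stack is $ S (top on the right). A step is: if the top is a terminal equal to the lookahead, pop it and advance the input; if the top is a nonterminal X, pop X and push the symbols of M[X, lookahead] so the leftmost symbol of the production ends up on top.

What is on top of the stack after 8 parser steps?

step 1: stack=$ S  input=if if else num $  — expand S → D
step 2: stack=$ D  input=if if else num $  — expand D → if if S
step 3: stack=$ S if if  input=if if else num $  — match if
step 4: stack=$ S if  input=if else num $  — match if
step 5: stack=$ S  input=else num $  — expand S → D
step 6: stack=$ D  input=else num $  — expand D → L else num
step 7: stack=$ num else L  input=else num $  — expand L → ε
step 8: stack=$ num else  input=else num $  — match else
Stack after step 8: $ num (top = num).

num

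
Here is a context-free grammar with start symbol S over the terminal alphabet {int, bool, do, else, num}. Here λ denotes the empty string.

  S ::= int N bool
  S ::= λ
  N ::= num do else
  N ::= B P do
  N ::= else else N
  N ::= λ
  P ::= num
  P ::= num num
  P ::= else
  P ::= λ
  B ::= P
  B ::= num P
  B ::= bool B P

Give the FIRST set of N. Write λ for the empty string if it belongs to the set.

FIRST(S): from S::=int N bool we get {int}; from S::=λ we get {λ}. So FIRST(S) = {λ, int}.
FIRST(P): from P::=num we get {num}; from P::=num num we get {num}; from P::=else we get {else}; from P::=λ we get {λ}. So FIRST(P) = {λ, else, num}.
FIRST(B): from B::=P we get {λ, else, num}; from B::=num P we get {num}; from B::=bool B P we get {bool}. So FIRST(B) = {λ, bool, else, num}.
FIRST(N): from N::=num do else we get {num}; from N::=B P do we get {bool, do, else, num}; from N::=else else N we get {else}; from N::=λ we get {λ}. So FIRST(N) = {λ, bool, do, else, num}.

{λ, bool, do, else, num}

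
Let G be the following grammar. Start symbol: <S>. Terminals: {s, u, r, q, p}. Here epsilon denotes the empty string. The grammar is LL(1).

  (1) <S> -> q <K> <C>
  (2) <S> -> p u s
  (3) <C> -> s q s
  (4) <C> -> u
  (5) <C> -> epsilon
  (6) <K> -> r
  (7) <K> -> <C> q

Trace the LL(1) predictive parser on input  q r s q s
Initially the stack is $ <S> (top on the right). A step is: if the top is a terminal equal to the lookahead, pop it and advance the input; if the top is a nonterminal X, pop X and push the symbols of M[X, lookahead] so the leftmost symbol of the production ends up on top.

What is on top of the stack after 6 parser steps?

step 1: stack=$ <S>  input=q r s q s $  — expand <S> -> q <K> <C>
step 2: stack=$ <C> <K> q  input=q r s q s $  — match q
step 3: stack=$ <C> <K>  input=r s q s $  — expand <K> -> r
step 4: stack=$ <C> r  input=r s q s $  — match r
step 5: stack=$ <C>  input=s q s $  — expand <C> -> s q s
step 6: stack=$ s q s  input=s q s $  — match s
Stack after step 6: $ s q (top = q).

q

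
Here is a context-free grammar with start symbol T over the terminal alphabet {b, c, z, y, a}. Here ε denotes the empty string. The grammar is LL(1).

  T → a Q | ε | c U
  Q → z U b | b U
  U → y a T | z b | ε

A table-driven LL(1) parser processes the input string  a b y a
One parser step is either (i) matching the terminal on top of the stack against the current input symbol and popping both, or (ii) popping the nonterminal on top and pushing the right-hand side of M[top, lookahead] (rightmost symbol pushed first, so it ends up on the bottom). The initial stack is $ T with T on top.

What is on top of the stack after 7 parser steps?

T

     Stack    Input      Action
  1  $ T      a b y a $  expand T → a Q
  2  $ Q a    a b y a $  match a
  3  $ Q      b y a $    expand Q → b U
  4  $ U b    b y a $    match b
  5  $ U      y a $      expand U → y a T
  6  $ T a y  y a $      match y
  7  $ T a    a $        match a
Stack after step 7: $ T (top = T).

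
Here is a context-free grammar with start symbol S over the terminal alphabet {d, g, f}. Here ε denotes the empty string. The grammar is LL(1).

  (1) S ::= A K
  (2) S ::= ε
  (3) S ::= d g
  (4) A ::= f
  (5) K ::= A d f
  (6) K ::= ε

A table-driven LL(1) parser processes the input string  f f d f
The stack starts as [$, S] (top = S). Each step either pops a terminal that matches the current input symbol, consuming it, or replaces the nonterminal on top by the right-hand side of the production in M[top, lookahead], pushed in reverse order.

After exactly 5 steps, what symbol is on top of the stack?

f

step 1: stack=$ S  input=f f d f $  — expand S ::= A K
step 2: stack=$ K A  input=f f d f $  — expand A ::= f
step 3: stack=$ K f  input=f f d f $  — match f
step 4: stack=$ K  input=f d f $  — expand K ::= A d f
step 5: stack=$ f d A  input=f d f $  — expand A ::= f
Stack after step 5: $ f d f (top = f).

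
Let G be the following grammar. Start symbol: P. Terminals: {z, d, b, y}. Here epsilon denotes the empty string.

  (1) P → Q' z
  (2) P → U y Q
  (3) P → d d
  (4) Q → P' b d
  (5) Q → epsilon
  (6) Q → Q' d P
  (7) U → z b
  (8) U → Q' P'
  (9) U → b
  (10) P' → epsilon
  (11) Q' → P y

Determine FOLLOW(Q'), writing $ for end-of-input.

{d, y, z}

FIRST(P'): from P'→epsilon we get {epsilon}. So FIRST(P') = {epsilon}.
FIRST(P): from P→Q' z we get {b, d, z}; from P→U y Q we get {b, d, z}; from P→d d we get {d}. So FIRST(P) = {b, d, z}.
FIRST(Q'): from Q'→P y we get {b, d, z}. So FIRST(Q') = {b, d, z}.
FIRST(Q): from Q→P' b d we get {b}; from Q→epsilon we get {epsilon}; from Q→Q' d P we get {b, d, z}. So FIRST(Q) = {epsilon, b, d, z}.
FIRST(U): from U→z b we get {z}; from U→Q' P' we get {b, d, z}; from U→b we get {b}. So FIRST(U) = {b, d, z}.
FOLLOW(P) includes $ since P is the start symbol.
FOLLOW(U): in P→U y Q, U is followed by y Q with FIRST {y}. Thus FOLLOW(U) = {y}.
FOLLOW(P'): in Q→P' b d, P' is followed by b d with FIRST {b}; in U→Q' P', the suffix after P' is empty, so FOLLOW(P') ⊇ FOLLOW(U) = {y}. Thus FOLLOW(P') = {b, y}.
FOLLOW(Q'): in P→Q' z, Q' is followed by z with FIRST {z}; in Q→Q' d P, Q' is followed by d P with FIRST {d}; in U→Q' P', Q' is followed by P' with FIRST {epsilon}; in U→Q' P', the suffix after Q' is nullable, so FOLLOW(Q') ⊇ FOLLOW(U) = {y}. Thus FOLLOW(Q') = {d, y, z}.
FOLLOW(P): in Q→Q' d P, the suffix after P is empty, so FOLLOW(P) ⊇ FOLLOW(Q) = {$, y}; in Q'→P y, P is followed by y with FIRST {y}. Thus FOLLOW(P) = {$, y}.
FOLLOW(Q): in P→U y Q, the suffix after Q is empty, so FOLLOW(Q) ⊇ FOLLOW(P) = {$, y}. Thus FOLLOW(Q) = {$, y}.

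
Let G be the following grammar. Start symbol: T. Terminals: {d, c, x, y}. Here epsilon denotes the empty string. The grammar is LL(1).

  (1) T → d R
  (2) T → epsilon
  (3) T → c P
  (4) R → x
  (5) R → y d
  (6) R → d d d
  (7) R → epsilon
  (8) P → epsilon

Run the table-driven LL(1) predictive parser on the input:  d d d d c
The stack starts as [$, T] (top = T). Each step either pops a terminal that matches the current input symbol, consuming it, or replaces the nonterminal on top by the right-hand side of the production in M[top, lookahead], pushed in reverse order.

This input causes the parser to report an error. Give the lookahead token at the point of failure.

step 1: stack=$ T  input=d d d d c $  — expand T → d R
step 2: stack=$ R d  input=d d d d c $  — match d
step 3: stack=$ R  input=d d d c $  — expand R → d d d
step 4: stack=$ d d d  input=d d d c $  — match d
step 5: stack=$ d d  input=d d c $  — match d
step 6: stack=$ d  input=d c $  — match d
step 7: stack=$  input=c $  — error: stack empty but input remains

c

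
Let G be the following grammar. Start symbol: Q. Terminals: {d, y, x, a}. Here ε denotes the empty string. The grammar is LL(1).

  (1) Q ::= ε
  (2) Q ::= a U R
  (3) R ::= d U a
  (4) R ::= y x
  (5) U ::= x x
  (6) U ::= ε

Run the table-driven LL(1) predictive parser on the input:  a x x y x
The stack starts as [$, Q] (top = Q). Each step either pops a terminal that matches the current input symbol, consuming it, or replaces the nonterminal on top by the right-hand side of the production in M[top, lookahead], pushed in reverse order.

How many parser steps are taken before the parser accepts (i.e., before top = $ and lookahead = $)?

     Stack    Input        Action
  1  $ Q      a x x y x $  expand Q ::= a U R
  2  $ R U a  a x x y x $  match a
  3  $ R U    x x y x $    expand U ::= x x
  4  $ R x x  x x y x $    match x
  5  $ R x    x y x $      match x
  6  $ R      y x $        expand R ::= y x
  7  $ x y    y x $        match y
  8  $ x      x $          match x
Accept reached after 8 steps.

8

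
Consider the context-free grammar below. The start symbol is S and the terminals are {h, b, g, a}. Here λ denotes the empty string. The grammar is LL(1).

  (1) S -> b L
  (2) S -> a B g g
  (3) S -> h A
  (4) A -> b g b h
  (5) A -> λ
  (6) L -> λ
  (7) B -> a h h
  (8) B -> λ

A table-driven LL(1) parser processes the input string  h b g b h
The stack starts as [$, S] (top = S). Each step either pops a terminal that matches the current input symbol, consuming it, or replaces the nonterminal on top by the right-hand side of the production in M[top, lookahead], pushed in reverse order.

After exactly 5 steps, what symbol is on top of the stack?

b

step 1: stack=$ S  input=h b g b h $  — expand S -> h A
step 2: stack=$ A h  input=h b g b h $  — match h
step 3: stack=$ A  input=b g b h $  — expand A -> b g b h
step 4: stack=$ h b g b  input=b g b h $  — match b
step 5: stack=$ h b g  input=g b h $  — match g
Stack after step 5: $ h b (top = b).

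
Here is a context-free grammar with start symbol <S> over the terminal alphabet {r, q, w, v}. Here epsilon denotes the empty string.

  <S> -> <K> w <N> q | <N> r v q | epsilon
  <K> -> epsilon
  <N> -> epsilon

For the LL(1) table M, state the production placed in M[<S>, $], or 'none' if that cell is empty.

FIRST(<K>): from <K>->epsilon we get {epsilon}. So FIRST(<K>) = {epsilon}.
FIRST(<N>): from <N>->epsilon we get {epsilon}. So FIRST(<N>) = {epsilon}.
FIRST(<S>): from <S>-><K> w <N> q we get {w}; from <S>-><N> r v q we get {r}; from <S>->epsilon we get {epsilon}. So FIRST(<S>) = {epsilon, r, w}.
FOLLOW(<S>) includes $ since <S> is the start symbol.
FOLLOW(<S>): <S> appears on no right-hand side. Thus FOLLOW(<S>) = {$}.
For <S> -> <K> w <N> q: FIRST(<K> w <N> q) = {w}, so it goes in M[<S>, t] for t ∈ {w}.
For <S> -> <N> r v q: FIRST(<N> r v q) = {r}, so it goes in M[<S>, t] for t ∈ {r}.
For <S> -> epsilon: FIRST(epsilon) = {epsilon}, so it goes in M[<S>, t] for t ∈ {}; since epsilon ∈ FIRST, also for every t ∈ FOLLOW(<S>) = {$}.

<S> -> epsilon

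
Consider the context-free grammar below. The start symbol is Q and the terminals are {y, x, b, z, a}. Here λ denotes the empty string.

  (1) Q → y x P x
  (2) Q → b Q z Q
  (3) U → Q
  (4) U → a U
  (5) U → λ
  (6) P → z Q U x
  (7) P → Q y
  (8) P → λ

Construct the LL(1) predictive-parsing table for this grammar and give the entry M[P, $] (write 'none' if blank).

none

FIRST(Q): from Q→y x P x we get {y}; from Q→b Q z Q we get {b}. So FIRST(Q) = {b, y}.
FIRST(U): from U→Q we get {b, y}; from U→a U we get {a}; from U→λ we get {λ}. So FIRST(U) = {λ, a, b, y}.
FIRST(P): from P→z Q U x we get {z}; from P→Q y we get {b, y}; from P→λ we get {λ}. So FIRST(P) = {λ, b, y, z}.
FOLLOW(Q) includes $ since Q is the start symbol.
FOLLOW(P): in Q→y x P x, P is followed by x with FIRST {x}. Thus FOLLOW(P) = {x}.
For P → z Q U x: FIRST(z Q U x) = {z}, so it goes in M[P, t] for t ∈ {z}.
For P → Q y: FIRST(Q y) = {b, y}, so it goes in M[P, t] for t ∈ {b, y}.
For P → λ: FIRST(λ) = {λ}, so it goes in M[P, t] for t ∈ {}; since λ ∈ FIRST, also for every t ∈ FOLLOW(P) = {x}.
None of these place a production in M[P, $].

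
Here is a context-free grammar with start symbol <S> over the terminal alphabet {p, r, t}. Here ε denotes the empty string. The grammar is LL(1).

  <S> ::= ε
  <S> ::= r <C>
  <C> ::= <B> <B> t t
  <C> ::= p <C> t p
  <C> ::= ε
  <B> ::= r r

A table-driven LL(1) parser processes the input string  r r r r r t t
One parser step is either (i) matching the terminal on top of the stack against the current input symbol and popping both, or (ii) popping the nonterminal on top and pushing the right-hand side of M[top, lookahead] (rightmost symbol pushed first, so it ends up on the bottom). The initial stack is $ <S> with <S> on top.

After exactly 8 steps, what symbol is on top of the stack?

     Stack          Input            Action
  1  $ <S>          r r r r r t t $  expand <S> ::= r <C>
  2  $ <C> r        r r r r r t t $  match r
  3  $ <C>          r r r r t t $    expand <C> ::= <B> <B> t t
  4  $ t t <B> <B>  r r r r t t $    expand <B> ::= r r
  5  $ t t <B> r r  r r r r t t $    match r
  6  $ t t <B> r    r r r t t $      match r
  7  $ t t <B>      r r t t $        expand <B> ::= r r
  8  $ t t r r      r r t t $        match r
Stack after step 8: $ t t r (top = r).

r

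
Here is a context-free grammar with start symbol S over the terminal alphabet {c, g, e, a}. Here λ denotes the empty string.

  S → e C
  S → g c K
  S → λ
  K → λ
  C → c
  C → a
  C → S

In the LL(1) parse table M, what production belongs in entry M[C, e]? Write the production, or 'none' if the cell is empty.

C → S

FIRST(S): from S→e C we get {e}; from S→g c K we get {g}; from S→λ we get {λ}. So FIRST(S) = {λ, e, g}.
FIRST(K): from K→λ we get {λ}. So FIRST(K) = {λ}.
FIRST(C): from C→c we get {c}; from C→a we get {a}; from C→S we get {λ, e, g}. So FIRST(C) = {λ, a, c, e, g}.
FOLLOW(S) includes $ since S is the start symbol.
FOLLOW(S): in C→S, the suffix after S is empty, so FOLLOW(S) ⊇ FOLLOW(C) = {$}. Thus FOLLOW(S) = {$}.
FOLLOW(C): in S→e C, the suffix after C is empty, so FOLLOW(C) ⊇ FOLLOW(S) = {$}. Thus FOLLOW(C) = {$}.
For C → c: FIRST(c) = {c}, so it goes in M[C, t] for t ∈ {c}.
For C → a: FIRST(a) = {a}, so it goes in M[C, t] for t ∈ {a}.
For C → S: FIRST(S) = {λ, e, g}, so it goes in M[C, t] for t ∈ {e, g}; since λ ∈ FIRST, also for every t ∈ FOLLOW(C) = {$}.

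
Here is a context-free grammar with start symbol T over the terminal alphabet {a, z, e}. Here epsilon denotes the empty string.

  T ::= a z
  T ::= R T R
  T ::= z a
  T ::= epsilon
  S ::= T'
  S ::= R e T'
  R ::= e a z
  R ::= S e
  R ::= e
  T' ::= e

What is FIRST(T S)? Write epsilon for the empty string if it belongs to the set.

{a, e, z}

FIRST(T'): from T'::=e we get {e}. So FIRST(T') = {e}.
FIRST(T): from T::=a z we get {a}; from T::=R T R we get {e}; from T::=z a we get {z}; from T::=epsilon we get {epsilon}. So FIRST(T) = {epsilon, a, e, z}.
FIRST(S): from S::=T' we get {e}; from S::=R e T' we get {e}. So FIRST(S) = {e}.
FIRST(R): from R::=e a z we get {e}; from R::=S e we get {e}; from R::=e we get {e}. So FIRST(R) = {e}.
FIRST(T S): take FIRST of each symbol in turn, carrying on past any symbol whose FIRST contains epsilon; result {a, e, z}.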